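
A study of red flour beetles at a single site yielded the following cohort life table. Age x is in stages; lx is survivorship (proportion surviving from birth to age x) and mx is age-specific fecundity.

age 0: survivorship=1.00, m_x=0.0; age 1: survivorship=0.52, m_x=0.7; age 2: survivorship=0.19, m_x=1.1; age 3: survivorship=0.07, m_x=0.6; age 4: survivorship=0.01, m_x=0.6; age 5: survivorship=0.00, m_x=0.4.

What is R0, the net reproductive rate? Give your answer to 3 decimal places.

0.621

lx·mx by age: 0, 0.364, 0.209, 0.042, 0.006, 0
R0 = Σ lx·mx = 0.621 → 0.621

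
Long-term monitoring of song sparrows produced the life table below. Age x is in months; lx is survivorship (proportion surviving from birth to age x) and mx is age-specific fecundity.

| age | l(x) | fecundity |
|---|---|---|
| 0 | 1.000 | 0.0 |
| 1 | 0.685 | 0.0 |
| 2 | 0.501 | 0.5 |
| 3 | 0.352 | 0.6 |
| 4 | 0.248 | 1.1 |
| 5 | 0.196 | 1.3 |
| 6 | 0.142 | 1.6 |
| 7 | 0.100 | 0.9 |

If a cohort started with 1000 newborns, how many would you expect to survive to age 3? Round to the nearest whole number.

352

Expected survivors = N0 · l_3 = 1000 × 0.352 = 352 → 352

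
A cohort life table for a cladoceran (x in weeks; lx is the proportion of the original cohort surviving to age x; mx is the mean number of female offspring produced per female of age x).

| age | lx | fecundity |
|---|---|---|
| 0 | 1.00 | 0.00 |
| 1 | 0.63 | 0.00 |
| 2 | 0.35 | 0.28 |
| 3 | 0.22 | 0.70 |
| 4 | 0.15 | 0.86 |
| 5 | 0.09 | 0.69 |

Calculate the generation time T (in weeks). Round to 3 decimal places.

3.350

lx·mx: 0, 0, 0.098, 0.154, 0.129, 0.0621 → R0 = 0.4431
x·lx·mx: 0, 0, 0.196, 0.462, 0.516, 0.3105 → Σ = 1.4845
T = 1.4845 / 0.4431 = 3.35026… → 3.350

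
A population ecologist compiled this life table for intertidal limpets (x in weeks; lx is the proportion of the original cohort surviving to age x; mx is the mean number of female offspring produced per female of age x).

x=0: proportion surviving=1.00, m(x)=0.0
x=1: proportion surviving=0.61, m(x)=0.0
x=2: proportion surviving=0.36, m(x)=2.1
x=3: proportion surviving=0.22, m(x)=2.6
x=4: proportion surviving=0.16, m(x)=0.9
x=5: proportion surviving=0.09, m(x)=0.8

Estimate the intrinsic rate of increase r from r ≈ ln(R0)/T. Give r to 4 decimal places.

0.1611

R0 = Σ lx·mx = 0 + 0 + 0.756 + 0.572 + 0.144 + 0.072 = 1.544
Σ x·lx·mx = 4.164; T = 4.164/1.544 = 2.69689…
r ≈ ln(R0)/T = ln(1.544)/2.69689… = 0.161066… → 0.1611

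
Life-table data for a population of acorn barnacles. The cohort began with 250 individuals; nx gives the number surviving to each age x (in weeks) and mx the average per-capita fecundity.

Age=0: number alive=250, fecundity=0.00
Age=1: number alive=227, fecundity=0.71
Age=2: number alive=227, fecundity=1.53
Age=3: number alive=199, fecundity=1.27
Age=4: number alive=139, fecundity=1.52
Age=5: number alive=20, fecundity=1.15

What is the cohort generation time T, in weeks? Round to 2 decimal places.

2.59

lx = nx/n0 = nx/250: 1, 0.908, 0.908, 0.796, 0.556, 0.08
lx·mx: 0, 0.64468, 1.38924, 1.01092, 0.84512, 0.092 → R0 = 3.98196
x·lx·mx: 0, 0.64468, 2.77848, 3.03276, 3.38048, 0.46 → Σ = 10.2964
T = 10.2964 / 3.98196 = 2.585762… → 2.59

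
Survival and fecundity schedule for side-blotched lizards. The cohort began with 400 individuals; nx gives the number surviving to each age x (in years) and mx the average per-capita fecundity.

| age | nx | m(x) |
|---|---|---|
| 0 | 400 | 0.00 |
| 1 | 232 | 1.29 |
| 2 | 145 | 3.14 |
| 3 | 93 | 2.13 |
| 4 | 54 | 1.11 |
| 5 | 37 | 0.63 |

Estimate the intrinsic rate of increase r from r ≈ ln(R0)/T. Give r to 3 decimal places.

0.456

lx = nx/n0 = nx/400: 1, 0.58, 0.3625, 0.2325, 0.135, 0.0925
R0 = Σ lx·mx = 0 + 0.7482 + 1.13825… + 0.49523… + 0.14985 + 0.05828… = 2.5898
Σ x·lx·mx = 5.40115; T = 5.40115/2.5898 = 2.08555…
r ≈ ln(R0)/T = ln(2.5898)/2.08555… = 0.45627… → 0.456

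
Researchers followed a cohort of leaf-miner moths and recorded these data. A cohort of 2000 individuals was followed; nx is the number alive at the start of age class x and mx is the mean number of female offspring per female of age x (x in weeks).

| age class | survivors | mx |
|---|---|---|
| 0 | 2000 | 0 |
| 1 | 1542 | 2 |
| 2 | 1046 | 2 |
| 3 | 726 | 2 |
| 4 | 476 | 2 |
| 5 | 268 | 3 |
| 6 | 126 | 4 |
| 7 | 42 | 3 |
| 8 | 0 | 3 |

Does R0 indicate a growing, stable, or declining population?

lx = nx/n0 = nx/2000: 1, 0.771, 0.523, 0.363, 0.238, 0.134, 0.063, 0.021, 0
R0 = Σ lx·mx = 0 + 1.542 + 1.046 + 0.726 + 0.476 + 0.402 + 0.252 + 0.063 + 0 = 4.507
R0 > 1, so the population is growing.

growing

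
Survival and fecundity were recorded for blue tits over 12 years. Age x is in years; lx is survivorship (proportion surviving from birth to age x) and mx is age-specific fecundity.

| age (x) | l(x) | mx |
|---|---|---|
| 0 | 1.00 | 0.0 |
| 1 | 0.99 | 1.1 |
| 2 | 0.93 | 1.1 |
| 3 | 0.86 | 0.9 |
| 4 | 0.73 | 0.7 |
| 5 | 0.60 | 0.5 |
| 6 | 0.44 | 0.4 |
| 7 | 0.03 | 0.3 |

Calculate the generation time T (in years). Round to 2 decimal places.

2.61

lx·mx: 0, 1.089, 1.023, 0.774, 0.511, 0.3, 0.176, 0.009 → R0 = 3.882
x·lx·mx: 0, 1.089, 2.046, 2.322, 2.044, 1.5, 1.056, 0.063 → Σ = 10.12
T = 10.12 / 3.882 = 2.606904… → 2.61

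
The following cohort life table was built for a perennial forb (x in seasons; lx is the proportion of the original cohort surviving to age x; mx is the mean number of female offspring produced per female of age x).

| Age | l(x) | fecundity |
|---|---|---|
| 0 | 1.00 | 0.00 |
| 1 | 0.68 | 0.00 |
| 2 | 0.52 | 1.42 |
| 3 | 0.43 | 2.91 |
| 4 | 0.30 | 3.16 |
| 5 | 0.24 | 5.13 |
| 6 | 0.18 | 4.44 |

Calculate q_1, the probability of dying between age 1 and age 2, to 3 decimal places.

q_1 = (l_1 − l_2) / l_1 = (0.68 − 0.52) / 0.68
     = 0.16 / 0.68 = 0.235294… → 0.235

0.235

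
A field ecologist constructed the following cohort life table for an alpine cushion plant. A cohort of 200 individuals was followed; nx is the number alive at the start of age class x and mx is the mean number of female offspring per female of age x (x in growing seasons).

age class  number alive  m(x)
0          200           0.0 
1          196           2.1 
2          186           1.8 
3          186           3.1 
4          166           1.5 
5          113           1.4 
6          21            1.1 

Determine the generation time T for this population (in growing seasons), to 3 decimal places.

lx = nx/n0 = nx/200: 1, 0.98, 0.93, 0.93, 0.83, 0.565, 0.105
lx·mx: 0, 2.058, 1.674, 2.883, 1.245, 0.791, 0.1155 → R0 = 8.7665
x·lx·mx: 0, 2.058, 3.348, 8.649, 4.98, 3.955, 0.693 → Σ = 23.683
T = 23.683 / 8.7665 = 2.701534… → 2.702

2.702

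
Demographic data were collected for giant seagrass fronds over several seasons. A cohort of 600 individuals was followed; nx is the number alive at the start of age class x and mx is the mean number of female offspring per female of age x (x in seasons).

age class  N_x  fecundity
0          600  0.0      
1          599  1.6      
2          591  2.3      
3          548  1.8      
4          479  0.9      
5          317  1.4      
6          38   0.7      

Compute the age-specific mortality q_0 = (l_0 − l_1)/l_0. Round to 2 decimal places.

0.00

lx = nx/n0 = nx/600: 1, 0.99833…, 0.985, 0.91333…, 0.79833…, 0.52833…, 0.06333…
q_0 = (l_0 − l_1) / l_0 = (1 − 0.998333…) / 1
     = 0.001667… / 1 = 0.001667… → 0.00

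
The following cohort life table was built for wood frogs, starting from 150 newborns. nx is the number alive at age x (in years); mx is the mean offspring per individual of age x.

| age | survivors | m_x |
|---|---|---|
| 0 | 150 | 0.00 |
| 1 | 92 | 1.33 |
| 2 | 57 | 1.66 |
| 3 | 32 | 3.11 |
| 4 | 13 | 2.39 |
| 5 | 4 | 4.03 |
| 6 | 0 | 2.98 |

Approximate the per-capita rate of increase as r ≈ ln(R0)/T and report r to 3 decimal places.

0.395

lx = nx/n0 = nx/150: 1, 0.61333…, 0.38, 0.21333…, 0.08667…, 0.02667…, 0
R0 = Σ lx·mx = 0 + 0.81573… + 0.6308 + 0.66347… + 0.20713… + 0.10747… + 0 = 2.4246…
Σ x·lx·mx = 5.4336…; T = 5.4336…/2.4246… = 2.24103…
r ≈ ln(R0)/T = ln(2.4246…)/2.24103… = 0.39521… → 0.395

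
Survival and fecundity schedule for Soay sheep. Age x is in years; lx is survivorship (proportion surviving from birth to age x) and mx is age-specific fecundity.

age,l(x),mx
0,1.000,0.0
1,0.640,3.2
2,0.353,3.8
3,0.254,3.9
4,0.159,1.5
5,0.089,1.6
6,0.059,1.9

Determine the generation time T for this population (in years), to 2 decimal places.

lx·mx: 0, 2.048, 1.3414, 0.9906, 0.2385, 0.1424, 0.1121 → R0 = 4.873
x·lx·mx: 0, 2.048, 2.6828, 2.9718, 0.954, 0.712, 0.6726 → Σ = 10.0412
T = 10.0412 / 4.873 = 2.060579… → 2.06

2.06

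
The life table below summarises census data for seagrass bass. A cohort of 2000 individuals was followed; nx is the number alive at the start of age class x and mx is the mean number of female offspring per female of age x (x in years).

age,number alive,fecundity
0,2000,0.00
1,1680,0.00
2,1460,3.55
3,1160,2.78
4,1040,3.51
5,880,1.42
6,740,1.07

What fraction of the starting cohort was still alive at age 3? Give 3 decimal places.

0.580

l_3 = n_3/n_0 = 1160/2000 = 0.58 → 0.580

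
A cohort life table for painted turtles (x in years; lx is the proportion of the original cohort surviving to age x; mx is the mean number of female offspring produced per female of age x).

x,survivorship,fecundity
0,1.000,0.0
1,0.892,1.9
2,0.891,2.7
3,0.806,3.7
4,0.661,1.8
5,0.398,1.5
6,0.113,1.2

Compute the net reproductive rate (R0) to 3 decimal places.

lx·mx by age: 0, 1.6948, 2.4057, 2.9822, 1.1898, 0.597, 0.1356
R0 = Σ lx·mx = 9.0051 → 9.005

9.005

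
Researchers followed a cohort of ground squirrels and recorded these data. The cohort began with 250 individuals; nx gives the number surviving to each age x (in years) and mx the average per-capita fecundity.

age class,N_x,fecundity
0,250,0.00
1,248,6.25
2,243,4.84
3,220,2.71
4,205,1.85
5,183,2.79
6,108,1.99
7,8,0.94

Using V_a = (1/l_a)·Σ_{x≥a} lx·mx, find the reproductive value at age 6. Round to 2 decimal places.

lx = nx/n0 = nx/250: 1, 0.992, 0.972, 0.88, 0.82, 0.732, 0.432, 0.032
lx·mx for x ≥ 6: 0.85968, 0.03008 → sum = 0.88976
V_6 = 0.88976 / l_6 = 0.88976 / 0.432 = 2.05963… → 2.06

2.06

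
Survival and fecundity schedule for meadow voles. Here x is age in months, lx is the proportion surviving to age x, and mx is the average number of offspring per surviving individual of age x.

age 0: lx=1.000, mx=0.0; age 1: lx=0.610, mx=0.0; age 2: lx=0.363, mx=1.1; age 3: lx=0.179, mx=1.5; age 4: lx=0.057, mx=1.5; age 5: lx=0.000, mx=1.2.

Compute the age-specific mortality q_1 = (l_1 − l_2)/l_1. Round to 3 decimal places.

0.405

q_1 = (l_1 − l_2) / l_1 = (0.61 − 0.363) / 0.61
     = 0.247 / 0.61 = 0.404918… → 0.405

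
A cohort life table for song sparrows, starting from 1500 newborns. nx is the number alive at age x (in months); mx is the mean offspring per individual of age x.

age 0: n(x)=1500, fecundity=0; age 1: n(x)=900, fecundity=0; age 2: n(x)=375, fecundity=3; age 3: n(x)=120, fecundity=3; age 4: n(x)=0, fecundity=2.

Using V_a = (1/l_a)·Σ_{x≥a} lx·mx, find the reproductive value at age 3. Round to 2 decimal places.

3.00

lx = nx/n0 = nx/1500: 1, 0.6, 0.25, 0.08, 0
lx·mx for x ≥ 3: 0.24, 0 → sum = 0.24
V_3 = 0.24 / l_3 = 0.24 / 0.08 = 3 → 3.00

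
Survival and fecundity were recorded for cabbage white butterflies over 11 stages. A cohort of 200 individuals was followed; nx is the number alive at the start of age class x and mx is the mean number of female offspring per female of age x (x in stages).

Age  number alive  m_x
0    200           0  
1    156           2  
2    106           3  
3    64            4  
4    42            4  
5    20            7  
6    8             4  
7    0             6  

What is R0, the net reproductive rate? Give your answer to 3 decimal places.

lx = nx/n0 = nx/200: 1, 0.78, 0.53, 0.32, 0.21, 0.1, 0.04, 0
lx·mx by age: 0, 1.56, 1.59, 1.28, 0.84, 0.7, 0.16, 0
R0 = Σ lx·mx = 6.13 → 6.130

6.130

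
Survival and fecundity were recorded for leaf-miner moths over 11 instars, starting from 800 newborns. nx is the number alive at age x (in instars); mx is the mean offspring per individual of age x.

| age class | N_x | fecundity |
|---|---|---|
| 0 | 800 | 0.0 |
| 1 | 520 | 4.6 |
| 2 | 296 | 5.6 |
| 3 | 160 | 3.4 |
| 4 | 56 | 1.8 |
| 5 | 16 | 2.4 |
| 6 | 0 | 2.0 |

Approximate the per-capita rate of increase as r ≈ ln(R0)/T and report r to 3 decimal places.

lx = nx/n0 = nx/800: 1, 0.65, 0.37, 0.2, 0.07, 0.02, 0
R0 = Σ lx·mx = 0 + 2.99 + 2.072 + 0.68 + 0.126 + 0.048 + 0 = 5.916
Σ x·lx·mx = 9.918; T = 9.918/5.916 = 1.67647…
r ≈ ln(R0)/T = ln(5.916)/1.67647… = 1.06036… → 1.060

1.060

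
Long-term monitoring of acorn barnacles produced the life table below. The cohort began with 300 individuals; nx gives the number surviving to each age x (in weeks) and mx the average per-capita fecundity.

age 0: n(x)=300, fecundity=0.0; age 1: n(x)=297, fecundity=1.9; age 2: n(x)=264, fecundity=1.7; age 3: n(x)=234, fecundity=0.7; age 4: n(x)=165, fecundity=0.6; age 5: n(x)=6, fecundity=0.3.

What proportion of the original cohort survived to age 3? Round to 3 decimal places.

l_3 = n_3/n_0 = 234/300 = 0.78 → 0.780

0.780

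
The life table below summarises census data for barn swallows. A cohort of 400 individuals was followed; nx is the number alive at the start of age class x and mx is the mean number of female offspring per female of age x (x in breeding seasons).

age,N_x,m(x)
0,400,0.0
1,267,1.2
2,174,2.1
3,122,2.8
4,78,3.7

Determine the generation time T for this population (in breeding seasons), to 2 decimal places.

lx = nx/n0 = nx/400: 1, 0.6675, 0.435, 0.305, 0.195
lx·mx: 0, 0.801, 0.9135, 0.854, 0.7215 → R0 = 3.29
x·lx·mx: 0, 0.801, 1.827, 2.562, 2.886 → Σ = 8.076
T = 8.076 / 3.29 = 2.454711… → 2.45

2.45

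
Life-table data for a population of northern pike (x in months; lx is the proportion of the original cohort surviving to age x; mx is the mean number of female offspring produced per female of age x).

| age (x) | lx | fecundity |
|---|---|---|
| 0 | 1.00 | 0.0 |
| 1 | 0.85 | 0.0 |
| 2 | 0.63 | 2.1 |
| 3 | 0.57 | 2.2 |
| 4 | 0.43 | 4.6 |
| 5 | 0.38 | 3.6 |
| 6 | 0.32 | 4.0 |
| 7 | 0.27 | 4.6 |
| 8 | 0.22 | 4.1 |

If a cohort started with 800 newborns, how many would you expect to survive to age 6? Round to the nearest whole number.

Expected survivors = N0 · l_6 = 800 × 0.32 = 256 → 256

256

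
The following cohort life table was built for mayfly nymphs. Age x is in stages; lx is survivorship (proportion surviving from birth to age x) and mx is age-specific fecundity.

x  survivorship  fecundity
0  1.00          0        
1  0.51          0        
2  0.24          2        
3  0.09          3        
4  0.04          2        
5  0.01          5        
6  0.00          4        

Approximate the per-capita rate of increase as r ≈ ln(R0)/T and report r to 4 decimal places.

R0 = Σ lx·mx = 0 + 0 + 0.48 + 0.27 + 0.08 + 0.05 + 0 = 0.88
Σ x·lx·mx = 2.34; T = 2.34/0.88 = 2.65909…
r ≈ ln(R0)/T = ln(0.88)/2.65909… = -0.048074… → -0.0481

-0.0481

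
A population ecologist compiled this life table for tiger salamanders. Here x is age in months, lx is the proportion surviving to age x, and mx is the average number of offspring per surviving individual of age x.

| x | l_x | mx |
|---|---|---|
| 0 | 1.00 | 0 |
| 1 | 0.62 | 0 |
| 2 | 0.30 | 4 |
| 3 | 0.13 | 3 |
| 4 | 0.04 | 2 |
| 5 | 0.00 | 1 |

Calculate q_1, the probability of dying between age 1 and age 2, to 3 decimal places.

0.516

q_1 = (l_1 − l_2) / l_1 = (0.62 − 0.3) / 0.62
     = 0.32 / 0.62 = 0.516129… → 0.516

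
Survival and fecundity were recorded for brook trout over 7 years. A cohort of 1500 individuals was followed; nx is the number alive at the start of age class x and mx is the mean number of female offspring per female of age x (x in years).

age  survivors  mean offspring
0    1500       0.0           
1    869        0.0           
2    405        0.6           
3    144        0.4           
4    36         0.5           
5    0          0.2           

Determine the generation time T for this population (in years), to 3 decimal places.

lx = nx/n0 = nx/1500: 1, 0.57933…, 0.27, 0.096, 0.024, 0
lx·mx: 0, 0, 0.162, 0.0384, 0.012, 0 → R0 = 0.2124…
x·lx·mx: 0, 0, 0.324, 0.1152, 0.048, 0 → Σ = 0.4872…
T = 0.4872… / 0.2124… = 2.293785… → 2.294

2.294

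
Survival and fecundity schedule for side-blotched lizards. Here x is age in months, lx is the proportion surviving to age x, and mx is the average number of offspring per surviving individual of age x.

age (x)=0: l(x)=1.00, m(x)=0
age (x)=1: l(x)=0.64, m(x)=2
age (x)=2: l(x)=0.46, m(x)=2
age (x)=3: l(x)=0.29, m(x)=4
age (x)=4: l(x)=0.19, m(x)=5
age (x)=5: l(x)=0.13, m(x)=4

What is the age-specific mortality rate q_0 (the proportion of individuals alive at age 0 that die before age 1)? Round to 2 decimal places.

q_0 = (l_0 − l_1) / l_0 = (1 − 0.64) / 1
     = 0.36 / 1 = 0.36 → 0.36

0.36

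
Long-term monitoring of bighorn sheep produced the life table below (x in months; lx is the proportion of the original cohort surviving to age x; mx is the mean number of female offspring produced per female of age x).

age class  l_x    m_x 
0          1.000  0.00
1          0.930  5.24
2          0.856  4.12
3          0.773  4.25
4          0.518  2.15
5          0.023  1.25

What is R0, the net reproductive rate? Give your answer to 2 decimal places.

12.83

lx·mx by age: 0, 4.8732, 3.52672, 3.28525, 1.1137, 0.02875
R0 = Σ lx·mx = 12.82762 → 12.83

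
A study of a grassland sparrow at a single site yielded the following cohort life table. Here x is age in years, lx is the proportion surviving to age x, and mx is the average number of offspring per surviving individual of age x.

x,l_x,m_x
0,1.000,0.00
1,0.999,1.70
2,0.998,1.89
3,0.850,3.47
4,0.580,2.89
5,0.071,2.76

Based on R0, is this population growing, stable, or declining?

R0 = Σ lx·mx = 0 + 1.6983 + 1.88622 + 2.9495 + 1.6762 + 0.19596 = 8.40618
R0 > 1, so the population is growing.

growing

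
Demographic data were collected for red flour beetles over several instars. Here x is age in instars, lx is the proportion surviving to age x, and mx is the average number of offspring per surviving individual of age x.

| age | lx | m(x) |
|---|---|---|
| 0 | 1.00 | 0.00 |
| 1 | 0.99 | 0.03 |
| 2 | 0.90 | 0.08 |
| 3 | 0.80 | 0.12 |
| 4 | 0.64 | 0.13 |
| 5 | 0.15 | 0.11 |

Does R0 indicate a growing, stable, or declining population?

declining

R0 = Σ lx·mx = 0 + 0.0297 + 0.072 + 0.096 + 0.0832 + 0.0165 = 0.2974
R0 < 1, so the population is declining.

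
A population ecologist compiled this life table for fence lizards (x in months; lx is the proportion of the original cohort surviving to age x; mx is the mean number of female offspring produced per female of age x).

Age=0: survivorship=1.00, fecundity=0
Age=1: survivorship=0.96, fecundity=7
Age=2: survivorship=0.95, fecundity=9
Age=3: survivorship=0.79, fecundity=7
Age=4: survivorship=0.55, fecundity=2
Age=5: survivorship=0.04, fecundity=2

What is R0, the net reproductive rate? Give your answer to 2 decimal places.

21.98

lx·mx by age: 0, 6.72, 8.55, 5.53, 1.1, 0.08
R0 = Σ lx·mx = 21.98 → 21.98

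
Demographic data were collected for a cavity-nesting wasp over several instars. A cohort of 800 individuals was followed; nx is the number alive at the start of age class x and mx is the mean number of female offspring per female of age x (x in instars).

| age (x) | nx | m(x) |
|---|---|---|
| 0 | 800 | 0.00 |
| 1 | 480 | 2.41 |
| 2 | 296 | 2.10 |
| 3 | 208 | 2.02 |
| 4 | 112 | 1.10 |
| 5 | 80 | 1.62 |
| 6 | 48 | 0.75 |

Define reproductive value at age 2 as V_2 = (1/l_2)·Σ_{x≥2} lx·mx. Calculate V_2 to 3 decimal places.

lx = nx/n0 = nx/800: 1, 0.6, 0.37, 0.26, 0.14, 0.1, 0.06
lx·mx for x ≥ 2: 0.777, 0.5252, 0.154, 0.162, 0.045 → sum = 1.6632
V_2 = 1.6632 / l_2 = 1.6632 / 0.37 = 4.495135… → 4.495

4.495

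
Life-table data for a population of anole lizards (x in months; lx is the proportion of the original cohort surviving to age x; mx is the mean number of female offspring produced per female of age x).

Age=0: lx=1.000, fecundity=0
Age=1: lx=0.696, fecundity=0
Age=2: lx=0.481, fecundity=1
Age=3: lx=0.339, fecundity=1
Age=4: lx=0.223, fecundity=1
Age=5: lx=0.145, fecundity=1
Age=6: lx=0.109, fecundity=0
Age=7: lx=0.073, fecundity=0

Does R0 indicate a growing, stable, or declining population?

R0 = Σ lx·mx = 0 + 0 + 0.481 + 0.339 + 0.223 + 0.145 + 0 + 0 = 1.188
R0 > 1, so the population is growing.

growing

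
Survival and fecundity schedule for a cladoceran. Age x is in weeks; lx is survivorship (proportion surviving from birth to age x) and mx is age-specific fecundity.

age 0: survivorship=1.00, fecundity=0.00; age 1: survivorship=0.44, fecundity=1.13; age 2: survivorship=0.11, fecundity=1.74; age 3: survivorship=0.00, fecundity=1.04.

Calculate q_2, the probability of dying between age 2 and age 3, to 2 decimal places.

q_2 = (l_2 − l_3) / l_2 = (0.11 − 0) / 0.11
     = 0.11 / 0.11 = 1 → 1.00

1.00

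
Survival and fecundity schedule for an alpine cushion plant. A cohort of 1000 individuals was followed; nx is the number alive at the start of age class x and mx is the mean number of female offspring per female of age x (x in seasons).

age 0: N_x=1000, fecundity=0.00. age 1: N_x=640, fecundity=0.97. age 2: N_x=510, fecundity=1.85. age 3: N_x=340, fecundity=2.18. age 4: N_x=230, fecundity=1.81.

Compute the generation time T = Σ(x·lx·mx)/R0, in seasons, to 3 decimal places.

2.350

lx = nx/n0 = nx/1000: 1, 0.64, 0.51, 0.34, 0.23
lx·mx: 0, 0.6208, 0.9435, 0.7412, 0.4163 → R0 = 2.7218
x·lx·mx: 0, 0.6208, 1.887, 2.2236, 1.6652 → Σ = 6.3966
T = 6.3966 / 2.7218 = 2.350136… → 2.350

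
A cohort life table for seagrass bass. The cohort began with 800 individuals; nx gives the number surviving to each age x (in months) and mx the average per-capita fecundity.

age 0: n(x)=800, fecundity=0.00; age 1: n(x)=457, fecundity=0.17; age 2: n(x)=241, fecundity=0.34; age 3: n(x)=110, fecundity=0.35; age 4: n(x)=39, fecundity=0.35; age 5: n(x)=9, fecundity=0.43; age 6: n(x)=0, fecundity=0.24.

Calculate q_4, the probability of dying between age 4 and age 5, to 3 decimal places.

lx = nx/n0 = nx/800: 1, 0.57125, 0.30125, 0.1375, 0.04875, 0.01125, 0
q_4 = (l_4 − l_5) / l_4 = (0.04875 − 0.01125) / 0.04875
     = 0.0375 / 0.04875 = 0.769231… → 0.769

0.769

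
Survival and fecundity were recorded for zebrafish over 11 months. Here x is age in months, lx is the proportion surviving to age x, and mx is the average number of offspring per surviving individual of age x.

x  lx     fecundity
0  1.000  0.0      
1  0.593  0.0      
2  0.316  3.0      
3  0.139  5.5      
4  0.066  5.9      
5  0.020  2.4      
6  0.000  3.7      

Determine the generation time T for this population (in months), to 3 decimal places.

2.785

lx·mx: 0, 0, 0.948, 0.7645, 0.3894, 0.048, 0 → R0 = 2.1499
x·lx·mx: 0, 0, 1.896, 2.2935, 1.5576, 0.24, 0 → Σ = 5.9871
T = 5.9871 / 2.1499 = 2.784827… → 2.785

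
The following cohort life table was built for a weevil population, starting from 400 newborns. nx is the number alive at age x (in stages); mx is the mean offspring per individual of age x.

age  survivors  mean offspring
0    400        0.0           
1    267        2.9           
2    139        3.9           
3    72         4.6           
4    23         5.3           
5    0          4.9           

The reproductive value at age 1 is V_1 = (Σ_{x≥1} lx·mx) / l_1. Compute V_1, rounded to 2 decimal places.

lx = nx/n0 = nx/400: 1, 0.6675, 0.3475, 0.18, 0.0575, 0
lx·mx for x ≥ 1: 1.93575, 1.35525, 0.828, 0.30475, 0 → sum = 4.42375
V_1 = 4.42375 / l_1 = 4.42375 / 0.6675 = 6.627341… → 6.63

6.63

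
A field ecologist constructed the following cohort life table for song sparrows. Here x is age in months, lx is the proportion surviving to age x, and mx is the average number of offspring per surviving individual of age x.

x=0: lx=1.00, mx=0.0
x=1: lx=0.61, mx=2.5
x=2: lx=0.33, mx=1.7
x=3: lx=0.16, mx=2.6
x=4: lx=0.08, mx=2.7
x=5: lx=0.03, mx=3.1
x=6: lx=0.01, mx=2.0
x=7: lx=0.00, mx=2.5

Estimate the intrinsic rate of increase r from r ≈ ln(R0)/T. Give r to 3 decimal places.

R0 = Σ lx·mx = 0 + 1.525 + 0.561 + 0.416 + 0.216 + 0.093 + 0.02 + 0 = 2.831
Σ x·lx·mx = 5.344; T = 5.344/2.831 = 1.88767…
r ≈ ln(R0)/T = ln(2.831)/1.88767… = 0.55128… → 0.551

0.551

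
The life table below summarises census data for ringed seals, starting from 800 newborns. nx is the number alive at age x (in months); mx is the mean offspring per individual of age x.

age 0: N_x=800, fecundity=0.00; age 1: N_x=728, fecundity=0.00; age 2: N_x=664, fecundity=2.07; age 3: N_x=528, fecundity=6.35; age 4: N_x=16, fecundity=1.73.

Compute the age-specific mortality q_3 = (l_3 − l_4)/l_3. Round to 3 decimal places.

lx = nx/n0 = nx/800: 1, 0.91, 0.83, 0.66, 0.02
q_3 = (l_3 − l_4) / l_3 = (0.66 − 0.02) / 0.66
     = 0.64 / 0.66 = 0.969697… → 0.970

0.970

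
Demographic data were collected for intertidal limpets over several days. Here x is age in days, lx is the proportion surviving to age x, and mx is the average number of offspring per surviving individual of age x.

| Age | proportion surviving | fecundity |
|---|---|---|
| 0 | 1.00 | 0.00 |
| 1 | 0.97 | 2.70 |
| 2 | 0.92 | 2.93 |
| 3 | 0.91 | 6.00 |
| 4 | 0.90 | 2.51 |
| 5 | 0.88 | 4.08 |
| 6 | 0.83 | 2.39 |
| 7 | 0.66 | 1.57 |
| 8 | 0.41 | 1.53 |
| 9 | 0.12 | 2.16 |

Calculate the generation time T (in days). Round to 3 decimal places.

3.794

lx·mx: 0, 2.619, 2.6956, 5.46, 2.259, 3.5904, 1.9837, 1.0362, 0.6273, 0.2592 → R0 = 20.5304
x·lx·mx: 0, 2.619, 5.3912, 16.38, 9.036, 17.952, 11.9022, 7.2534, 5.0184, 2.3328 → Σ = 77.885
T = 77.885 / 20.5304 = 3.793643… → 3.794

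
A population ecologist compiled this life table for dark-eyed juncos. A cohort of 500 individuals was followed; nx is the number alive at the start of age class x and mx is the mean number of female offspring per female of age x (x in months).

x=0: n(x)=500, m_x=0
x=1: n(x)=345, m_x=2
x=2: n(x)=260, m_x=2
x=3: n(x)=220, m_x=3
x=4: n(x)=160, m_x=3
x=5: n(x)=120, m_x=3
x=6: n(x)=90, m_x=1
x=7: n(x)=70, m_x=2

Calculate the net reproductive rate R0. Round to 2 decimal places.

lx = nx/n0 = nx/500: 1, 0.69, 0.52, 0.44, 0.32, 0.24, 0.18, 0.14
lx·mx by age: 0, 1.38, 1.04, 1.32, 0.96, 0.72, 0.18, 0.28
R0 = Σ lx·mx = 5.88 → 5.88

5.88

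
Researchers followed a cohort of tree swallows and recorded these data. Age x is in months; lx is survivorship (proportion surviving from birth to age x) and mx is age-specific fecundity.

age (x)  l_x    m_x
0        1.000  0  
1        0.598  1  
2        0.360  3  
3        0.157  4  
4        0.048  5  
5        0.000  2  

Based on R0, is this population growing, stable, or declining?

R0 = Σ lx·mx = 0 + 0.598 + 1.08 + 0.628 + 0.24 + 0 = 2.546
R0 > 1, so the population is growing.

growing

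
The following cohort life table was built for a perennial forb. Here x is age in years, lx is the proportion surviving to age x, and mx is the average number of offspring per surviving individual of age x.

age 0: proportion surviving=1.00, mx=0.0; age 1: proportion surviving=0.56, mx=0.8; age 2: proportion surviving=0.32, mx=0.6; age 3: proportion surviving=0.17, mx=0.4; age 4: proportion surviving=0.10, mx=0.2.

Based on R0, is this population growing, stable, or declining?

R0 = Σ lx·mx = 0 + 0.448 + 0.192 + 0.068 + 0.02 = 0.728
R0 < 1, so the population is declining.

declining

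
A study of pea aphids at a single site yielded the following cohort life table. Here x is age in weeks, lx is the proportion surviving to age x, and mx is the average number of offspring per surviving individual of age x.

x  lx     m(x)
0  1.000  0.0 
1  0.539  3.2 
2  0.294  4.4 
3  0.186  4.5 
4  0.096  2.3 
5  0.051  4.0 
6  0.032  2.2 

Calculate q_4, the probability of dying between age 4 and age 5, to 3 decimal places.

q_4 = (l_4 − l_5) / l_4 = (0.096 − 0.051) / 0.096
     = 0.045 / 0.096 = 0.46875 → 0.469

0.469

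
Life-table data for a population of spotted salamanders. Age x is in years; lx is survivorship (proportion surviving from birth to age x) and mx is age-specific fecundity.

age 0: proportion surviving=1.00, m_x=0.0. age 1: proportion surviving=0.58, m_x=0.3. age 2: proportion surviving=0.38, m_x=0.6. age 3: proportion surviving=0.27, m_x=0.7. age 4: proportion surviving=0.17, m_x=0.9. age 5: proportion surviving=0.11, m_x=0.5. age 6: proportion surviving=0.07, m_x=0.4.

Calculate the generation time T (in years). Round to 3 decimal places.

2.723

lx·mx: 0, 0.174, 0.228, 0.189, 0.153, 0.055, 0.028 → R0 = 0.827
x·lx·mx: 0, 0.174, 0.456, 0.567, 0.612, 0.275, 0.168 → Σ = 2.252
T = 2.252 / 0.827 = 2.723096… → 2.723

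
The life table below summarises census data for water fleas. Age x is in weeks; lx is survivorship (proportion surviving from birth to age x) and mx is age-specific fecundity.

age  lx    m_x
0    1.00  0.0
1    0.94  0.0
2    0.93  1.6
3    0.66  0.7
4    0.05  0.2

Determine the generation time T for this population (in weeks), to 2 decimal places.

2.25

lx·mx: 0, 0, 1.488, 0.462, 0.01 → R0 = 1.96
x·lx·mx: 0, 0, 2.976, 1.386, 0.04 → Σ = 4.402
T = 4.402 / 1.96 = 2.245918… → 2.25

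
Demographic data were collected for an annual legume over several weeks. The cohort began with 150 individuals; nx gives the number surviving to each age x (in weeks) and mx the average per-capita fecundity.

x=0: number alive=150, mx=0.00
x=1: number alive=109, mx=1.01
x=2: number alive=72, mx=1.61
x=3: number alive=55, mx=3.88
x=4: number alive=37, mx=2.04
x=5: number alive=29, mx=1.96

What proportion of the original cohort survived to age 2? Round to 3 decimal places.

0.480

l_2 = n_2/n_0 = 72/150 = 0.48 → 0.480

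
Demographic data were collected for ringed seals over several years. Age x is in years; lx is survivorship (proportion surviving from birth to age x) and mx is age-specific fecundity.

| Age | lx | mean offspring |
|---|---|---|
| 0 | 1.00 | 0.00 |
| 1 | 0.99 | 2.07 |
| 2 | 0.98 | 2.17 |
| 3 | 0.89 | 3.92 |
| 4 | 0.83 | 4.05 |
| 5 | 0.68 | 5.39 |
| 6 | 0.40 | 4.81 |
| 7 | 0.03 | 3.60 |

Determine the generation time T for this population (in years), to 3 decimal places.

3.638

lx·mx: 0, 2.0493, 2.1266, 3.4888, 3.3615, 3.6652, 1.924, 0.108 → R0 = 16.7234
x·lx·mx: 0, 2.0493, 4.2532, 10.4664, 13.446, 18.326, 11.544, 0.756 → Σ = 60.8409
T = 60.8409 / 16.7234 = 3.63807… → 3.638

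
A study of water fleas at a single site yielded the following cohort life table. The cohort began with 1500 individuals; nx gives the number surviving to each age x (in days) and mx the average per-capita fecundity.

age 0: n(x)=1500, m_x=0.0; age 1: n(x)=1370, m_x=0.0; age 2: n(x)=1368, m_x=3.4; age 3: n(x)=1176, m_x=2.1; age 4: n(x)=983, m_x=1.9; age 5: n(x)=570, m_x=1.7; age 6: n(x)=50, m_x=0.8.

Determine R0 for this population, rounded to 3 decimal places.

6.665

lx = nx/n0 = nx/1500: 1, 0.91333…, 0.912, 0.784, 0.65533…, 0.38, 0.03333…
lx·mx by age: 0, 0, 3.1008, 1.6464, 1.245133…, 0.646, 0.026667…
R0 = Σ lx·mx = 6.665… → 6.665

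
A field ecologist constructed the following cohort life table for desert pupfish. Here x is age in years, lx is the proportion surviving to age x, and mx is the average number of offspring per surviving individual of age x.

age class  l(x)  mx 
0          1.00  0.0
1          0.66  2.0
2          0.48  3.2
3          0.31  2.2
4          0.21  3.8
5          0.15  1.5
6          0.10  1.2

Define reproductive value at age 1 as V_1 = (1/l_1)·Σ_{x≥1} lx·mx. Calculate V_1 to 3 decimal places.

lx·mx for x ≥ 1: 1.32, 1.536, 0.682, 0.798, 0.225, 0.12 → sum = 4.681
V_1 = 4.681 / l_1 = 4.681 / 0.66 = 7.092424… → 7.092

7.092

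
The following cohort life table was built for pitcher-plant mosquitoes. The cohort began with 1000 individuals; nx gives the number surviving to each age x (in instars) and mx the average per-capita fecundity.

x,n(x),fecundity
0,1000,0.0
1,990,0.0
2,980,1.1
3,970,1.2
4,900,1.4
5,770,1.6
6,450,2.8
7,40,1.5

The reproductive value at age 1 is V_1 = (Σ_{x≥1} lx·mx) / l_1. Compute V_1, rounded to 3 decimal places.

lx = nx/n0 = nx/1000: 1, 0.99, 0.98, 0.97, 0.9, 0.77, 0.45, 0.04
lx·mx for x ≥ 1: 0, 1.078, 1.164, 1.26, 1.232, 1.26, 0.06 → sum = 6.054
V_1 = 6.054 / l_1 = 6.054 / 0.99 = 6.115152… → 6.115

6.115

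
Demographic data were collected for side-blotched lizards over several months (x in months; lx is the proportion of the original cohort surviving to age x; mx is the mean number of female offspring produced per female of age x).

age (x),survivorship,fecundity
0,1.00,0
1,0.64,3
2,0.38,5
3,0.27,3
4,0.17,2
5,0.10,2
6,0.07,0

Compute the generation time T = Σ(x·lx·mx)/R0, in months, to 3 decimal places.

lx·mx: 0, 1.92, 1.9, 0.81, 0.34, 0.2, 0 → R0 = 5.17
x·lx·mx: 0, 1.92, 3.8, 2.43, 1.36, 1, 0 → Σ = 10.51
T = 10.51 / 5.17 = 2.032882… → 2.033

2.033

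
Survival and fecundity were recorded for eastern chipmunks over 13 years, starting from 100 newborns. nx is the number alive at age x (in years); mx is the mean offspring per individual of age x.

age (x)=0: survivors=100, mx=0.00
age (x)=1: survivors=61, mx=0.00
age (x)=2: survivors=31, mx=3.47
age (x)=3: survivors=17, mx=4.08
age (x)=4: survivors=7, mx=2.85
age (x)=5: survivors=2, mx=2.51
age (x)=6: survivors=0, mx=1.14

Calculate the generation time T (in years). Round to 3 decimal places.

2.616

lx = nx/n0 = nx/100: 1, 0.61, 0.31, 0.17, 0.07, 0.02, 0
lx·mx: 0, 0, 1.0757, 0.6936, 0.1995, 0.0502, 0 → R0 = 2.019
x·lx·mx: 0, 0, 2.1514, 2.0808, 0.798, 0.251, 0 → Σ = 5.2812
T = 5.2812 / 2.019 = 2.61575… → 2.616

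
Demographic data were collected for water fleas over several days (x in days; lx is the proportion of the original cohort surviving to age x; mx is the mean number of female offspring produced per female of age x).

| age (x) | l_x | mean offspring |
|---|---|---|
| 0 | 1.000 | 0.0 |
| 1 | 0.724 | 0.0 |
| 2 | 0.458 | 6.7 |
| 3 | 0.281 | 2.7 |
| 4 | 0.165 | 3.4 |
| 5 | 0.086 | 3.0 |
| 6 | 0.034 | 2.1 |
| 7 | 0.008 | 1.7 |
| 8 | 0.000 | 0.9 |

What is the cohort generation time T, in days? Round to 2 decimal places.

lx·mx: 0, 0, 3.0686, 0.7587, 0.561, 0.258, 0.0714, 0.0136, 0 → R0 = 4.7313
x·lx·mx: 0, 0, 6.1372, 2.2761, 2.244, 1.29, 0.4284, 0.0952, 0 → Σ = 12.4709
T = 12.4709 / 4.7313 = 2.635829… → 2.64

2.64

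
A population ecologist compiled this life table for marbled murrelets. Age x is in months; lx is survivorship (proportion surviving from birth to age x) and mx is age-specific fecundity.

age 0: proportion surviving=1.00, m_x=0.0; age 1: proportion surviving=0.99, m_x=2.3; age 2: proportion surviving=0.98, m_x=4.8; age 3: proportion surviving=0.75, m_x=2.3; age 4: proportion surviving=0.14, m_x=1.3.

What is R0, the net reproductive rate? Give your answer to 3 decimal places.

8.888

lx·mx by age: 0, 2.277, 4.704, 1.725, 0.182
R0 = Σ lx·mx = 8.888 → 8.888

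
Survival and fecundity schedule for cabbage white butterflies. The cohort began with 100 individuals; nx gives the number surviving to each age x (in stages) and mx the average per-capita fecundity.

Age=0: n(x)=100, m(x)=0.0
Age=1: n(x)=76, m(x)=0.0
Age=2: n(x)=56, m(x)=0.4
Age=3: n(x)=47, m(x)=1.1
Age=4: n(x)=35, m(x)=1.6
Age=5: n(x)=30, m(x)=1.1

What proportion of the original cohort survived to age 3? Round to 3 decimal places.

l_3 = n_3/n_0 = 47/100 = 0.47 → 0.470

0.470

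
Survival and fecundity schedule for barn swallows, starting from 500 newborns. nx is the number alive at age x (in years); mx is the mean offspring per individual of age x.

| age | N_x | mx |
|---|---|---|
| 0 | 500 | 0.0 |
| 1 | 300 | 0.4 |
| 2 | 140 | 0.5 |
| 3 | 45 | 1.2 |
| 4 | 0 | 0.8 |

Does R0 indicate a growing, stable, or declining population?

declining

lx = nx/n0 = nx/500: 1, 0.6, 0.28, 0.09, 0
R0 = Σ lx·mx = 0 + 0.24 + 0.14 + 0.108 + 0 = 0.488
R0 < 1, so the population is declining.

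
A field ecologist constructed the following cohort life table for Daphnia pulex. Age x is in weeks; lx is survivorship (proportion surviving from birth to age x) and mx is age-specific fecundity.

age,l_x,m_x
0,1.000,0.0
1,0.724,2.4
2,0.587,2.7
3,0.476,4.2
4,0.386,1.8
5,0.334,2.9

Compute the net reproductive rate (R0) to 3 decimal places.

lx·mx by age: 0, 1.7376, 1.5849, 1.9992, 0.6948, 0.9686
R0 = Σ lx·mx = 6.9851 → 6.985

6.985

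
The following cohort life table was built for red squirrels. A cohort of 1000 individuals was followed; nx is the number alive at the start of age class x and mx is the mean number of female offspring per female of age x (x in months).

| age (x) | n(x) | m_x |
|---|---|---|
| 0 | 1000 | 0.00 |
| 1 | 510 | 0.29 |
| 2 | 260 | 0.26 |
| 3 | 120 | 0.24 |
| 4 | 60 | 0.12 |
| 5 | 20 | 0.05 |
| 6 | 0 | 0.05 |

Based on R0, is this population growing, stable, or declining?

lx = nx/n0 = nx/1000: 1, 0.51, 0.26, 0.12, 0.06, 0.02, 0
R0 = Σ lx·mx = 0 + 0.1479 + 0.0676 + 0.0288 + 0.0072 + 0.001 + 0 = 0.2525
R0 < 1, so the population is declining.

declining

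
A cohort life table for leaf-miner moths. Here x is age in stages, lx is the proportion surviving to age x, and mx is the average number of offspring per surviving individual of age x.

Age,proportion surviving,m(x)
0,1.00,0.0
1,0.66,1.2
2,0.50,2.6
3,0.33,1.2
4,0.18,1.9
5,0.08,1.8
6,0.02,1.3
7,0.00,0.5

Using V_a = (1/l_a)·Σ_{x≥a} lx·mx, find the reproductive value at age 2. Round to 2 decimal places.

lx·mx for x ≥ 2: 1.3, 0.396, 0.342, 0.144, 0.026, 0 → sum = 2.208
V_2 = 2.208 / l_2 = 2.208 / 0.5 = 4.416 → 4.42

4.42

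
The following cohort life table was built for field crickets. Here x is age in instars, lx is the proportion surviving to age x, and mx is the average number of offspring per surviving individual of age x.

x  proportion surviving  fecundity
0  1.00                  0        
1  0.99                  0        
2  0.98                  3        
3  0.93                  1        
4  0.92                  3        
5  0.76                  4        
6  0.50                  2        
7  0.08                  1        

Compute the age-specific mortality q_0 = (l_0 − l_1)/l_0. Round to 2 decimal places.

0.01

q_0 = (l_0 − l_1) / l_0 = (1 − 0.99) / 1
     = 0.01 / 1 = 0.01 → 0.01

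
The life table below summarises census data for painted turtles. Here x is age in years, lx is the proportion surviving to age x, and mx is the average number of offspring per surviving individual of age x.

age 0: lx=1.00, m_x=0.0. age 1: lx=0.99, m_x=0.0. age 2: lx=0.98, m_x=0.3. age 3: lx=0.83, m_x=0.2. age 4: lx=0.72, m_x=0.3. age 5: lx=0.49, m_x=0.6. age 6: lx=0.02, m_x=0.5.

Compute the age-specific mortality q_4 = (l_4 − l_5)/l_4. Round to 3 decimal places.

q_4 = (l_4 − l_5) / l_4 = (0.72 − 0.49) / 0.72
     = 0.23 / 0.72 = 0.319444… → 0.319

0.319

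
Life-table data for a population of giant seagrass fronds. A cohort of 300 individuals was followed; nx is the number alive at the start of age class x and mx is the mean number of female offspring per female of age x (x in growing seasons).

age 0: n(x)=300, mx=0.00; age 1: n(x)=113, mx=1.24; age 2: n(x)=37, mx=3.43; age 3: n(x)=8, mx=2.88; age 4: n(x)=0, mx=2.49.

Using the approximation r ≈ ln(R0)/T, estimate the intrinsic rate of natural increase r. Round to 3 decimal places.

-0.021

lx = nx/n0 = nx/300: 1, 0.37667…, 0.12333…, 0.02667…, 0
R0 = Σ lx·mx = 0 + 0.46707… + 0.42303… + 0.0768… + 0 = 0.9669…
Σ x·lx·mx = 1.543533…; T = 1.543533…/0.9669… = 1.59637…
r ≈ ln(R0)/T = ln(0.9669…)/1.59637… = -0.02109… → -0.021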